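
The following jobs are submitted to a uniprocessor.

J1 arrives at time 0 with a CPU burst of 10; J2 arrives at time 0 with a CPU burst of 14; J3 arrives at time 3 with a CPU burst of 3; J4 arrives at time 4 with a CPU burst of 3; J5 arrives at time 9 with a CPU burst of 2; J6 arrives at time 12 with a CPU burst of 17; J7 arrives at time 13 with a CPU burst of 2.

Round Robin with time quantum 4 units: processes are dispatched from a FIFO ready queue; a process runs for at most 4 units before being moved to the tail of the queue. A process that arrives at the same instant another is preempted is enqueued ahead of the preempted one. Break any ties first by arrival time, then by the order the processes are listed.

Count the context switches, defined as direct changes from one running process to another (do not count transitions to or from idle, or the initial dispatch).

13

Timeline: | J1 0-4 | J2 4-8 | J3 8-11 | J4 11-14 | J1 14-18 | J2 18-22 | J5 22-24 | J6 24-28 | J7 28-30 | J1 30-32 | J2 32-36 | J6 36-40 | J2 40-42 | J6 42-51 |
Completion: J1=32  J2=42  J3=11  J4=14  J5=24  J6=51  J7=30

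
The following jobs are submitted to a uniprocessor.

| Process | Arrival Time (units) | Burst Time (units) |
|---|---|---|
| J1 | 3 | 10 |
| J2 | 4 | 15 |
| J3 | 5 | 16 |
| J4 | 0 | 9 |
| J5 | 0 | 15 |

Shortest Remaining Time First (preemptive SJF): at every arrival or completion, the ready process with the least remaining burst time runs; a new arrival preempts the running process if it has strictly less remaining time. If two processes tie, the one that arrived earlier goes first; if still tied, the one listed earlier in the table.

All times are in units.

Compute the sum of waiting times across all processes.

99

Schedule: | J4 0-9 | J1 9-19 | J5 19-34 | J2 34-49 | J3 49-65 |
Completion: J1=19  J2=49  J3=65  J4=9  J5=34
Turnaround (C−A): J1=16  J2=45  J3=60  J4=9  J5=34
Waiting = turnaround − burst: J1=6, J2=30, J3=44, J4=0, J5=19
Total waiting = 6 + 30 + 44 + 0 + 19 = 99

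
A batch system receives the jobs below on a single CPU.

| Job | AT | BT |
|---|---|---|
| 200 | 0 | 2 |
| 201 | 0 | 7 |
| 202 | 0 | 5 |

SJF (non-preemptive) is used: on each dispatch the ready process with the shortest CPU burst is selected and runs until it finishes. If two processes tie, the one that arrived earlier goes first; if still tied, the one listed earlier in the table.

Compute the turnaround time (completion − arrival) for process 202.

7

Schedule: | 200 0-2 | 202 2-7 | 201 7-14 |
Completion: 200=2  201=14  202=7
Turnaround(202) = completion − arrival = 7 − 0 = 7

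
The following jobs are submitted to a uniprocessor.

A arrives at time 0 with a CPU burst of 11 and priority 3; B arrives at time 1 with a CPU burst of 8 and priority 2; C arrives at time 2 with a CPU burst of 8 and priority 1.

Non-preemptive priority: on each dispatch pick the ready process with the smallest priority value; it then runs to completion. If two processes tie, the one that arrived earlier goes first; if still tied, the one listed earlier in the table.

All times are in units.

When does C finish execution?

Schedule: | A 0-11 | C 11-19 | B 19-27 |
Completion: A=11  B=27  C=19

19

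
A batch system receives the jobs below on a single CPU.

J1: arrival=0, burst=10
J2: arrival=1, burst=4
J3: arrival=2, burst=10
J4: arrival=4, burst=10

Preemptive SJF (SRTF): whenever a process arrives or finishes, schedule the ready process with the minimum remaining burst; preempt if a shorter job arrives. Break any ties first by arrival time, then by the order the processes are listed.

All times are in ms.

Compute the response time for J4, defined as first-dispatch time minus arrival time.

20

Gantt: | J1 0-1 | J2 1-5 | J1 5-14 | J3 14-24 | J4 24-34 |
Completion: J1=14  J2=5  J3=24  J4=34
Turnaround (C−A): J1=14  J2=4  J3=22  J4=30
Response(J4) = first start − arrival = 24 − 4 = 20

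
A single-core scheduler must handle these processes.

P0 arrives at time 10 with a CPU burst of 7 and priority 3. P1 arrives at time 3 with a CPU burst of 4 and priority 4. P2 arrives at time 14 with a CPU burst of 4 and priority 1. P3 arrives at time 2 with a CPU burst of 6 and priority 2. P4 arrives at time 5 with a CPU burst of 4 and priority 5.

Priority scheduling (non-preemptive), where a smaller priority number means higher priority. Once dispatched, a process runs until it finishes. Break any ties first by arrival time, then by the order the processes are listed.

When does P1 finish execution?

12

Schedule: | idle 0-2 | P3 2-8 | P1 8-12 | P0 12-19 | P2 19-23 | P4 23-27 |
Completion: P0=19  P1=12  P2=23  P3=8  P4=27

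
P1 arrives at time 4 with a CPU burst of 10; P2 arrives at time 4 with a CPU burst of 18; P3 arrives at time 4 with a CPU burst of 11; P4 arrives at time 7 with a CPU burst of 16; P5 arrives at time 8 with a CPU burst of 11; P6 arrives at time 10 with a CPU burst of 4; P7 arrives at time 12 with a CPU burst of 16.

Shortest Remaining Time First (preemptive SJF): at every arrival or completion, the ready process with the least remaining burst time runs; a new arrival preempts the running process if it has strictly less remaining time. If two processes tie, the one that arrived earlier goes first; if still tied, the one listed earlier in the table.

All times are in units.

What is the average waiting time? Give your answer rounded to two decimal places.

Schedule: | idle 0-4 | P1 4-14 | P6 14-18 | P3 18-29 | P5 29-40 | P4 40-56 | P7 56-72 | P2 72-90 |
Completion: P1=14  P2=90  P3=29  P4=56  P5=40  P6=18  P7=72
Waiting times: P1=0, P2=68, P3=14, P4=33, P5=21, P6=4, P7=44
Average waiting = (0+68+14+33+21+4+44) / 7 = 184/7 = 26.29

26.29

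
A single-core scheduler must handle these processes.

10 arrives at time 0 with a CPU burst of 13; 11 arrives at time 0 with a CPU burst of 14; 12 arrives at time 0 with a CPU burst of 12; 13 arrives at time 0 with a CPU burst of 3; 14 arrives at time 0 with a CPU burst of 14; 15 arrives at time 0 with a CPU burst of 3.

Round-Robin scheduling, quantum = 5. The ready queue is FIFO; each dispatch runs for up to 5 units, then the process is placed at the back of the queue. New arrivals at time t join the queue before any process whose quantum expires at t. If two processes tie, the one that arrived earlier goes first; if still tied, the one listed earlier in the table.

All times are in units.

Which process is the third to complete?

Gantt: | 10 0-5 | 11 5-10 | 12 10-15 | 13 15-18 | 14 18-23 | 15 23-26 | 10 26-31 | 11 31-36 | 12 36-41 | 14 41-46 | 10 46-49 | 11 49-53 | 12 53-55 | 14 55-59 |
Completion: 10=49  11=53  12=55  13=18  14=59  15=26
Finish order: 13 → 15 → 10 → 11 → 12 → 14

10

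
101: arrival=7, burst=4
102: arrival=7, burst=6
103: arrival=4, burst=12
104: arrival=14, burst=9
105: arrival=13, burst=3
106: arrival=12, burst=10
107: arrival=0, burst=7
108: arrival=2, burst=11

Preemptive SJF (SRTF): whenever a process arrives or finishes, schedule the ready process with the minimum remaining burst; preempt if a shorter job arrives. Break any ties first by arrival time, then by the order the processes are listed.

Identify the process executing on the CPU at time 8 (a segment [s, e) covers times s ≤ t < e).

101

Schedule: | 107 0-7 | 101 7-11 | 102 11-13 | 105 13-16 | 102 16-20 | 104 20-29 | 106 29-39 | 108 39-50 | 103 50-62 |
Completion: 101=11  102=20  103=62  104=29  105=16  106=39  107=7  108=50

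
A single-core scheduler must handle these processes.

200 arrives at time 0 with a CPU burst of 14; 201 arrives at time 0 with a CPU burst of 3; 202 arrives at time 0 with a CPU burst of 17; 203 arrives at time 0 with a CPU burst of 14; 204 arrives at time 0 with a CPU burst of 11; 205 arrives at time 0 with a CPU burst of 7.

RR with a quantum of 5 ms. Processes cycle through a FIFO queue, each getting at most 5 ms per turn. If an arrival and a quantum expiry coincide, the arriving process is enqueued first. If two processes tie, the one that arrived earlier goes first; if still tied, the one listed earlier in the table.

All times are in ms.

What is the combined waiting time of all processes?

239

Gantt: | 200 0-5 | 201 5-8 | 202 8-13 | 203 13-18 | 204 18-23 | 205 23-28 | 200 28-33 | 202 33-38 | 203 38-43 | 204 43-48 | 205 48-50 | 200 50-54 | 202 54-59 | 203 59-63 | 204 63-64 | 202 64-66 |
Completion: 200=54  201=8  202=66  203=63  204=64  205=50
Turnaround (C−A): 200=54  201=8  202=66  203=63  204=64  205=50
Waiting = turnaround − burst: 200=40, 201=5, 202=49, 203=49, 204=53, 205=43
Total waiting = 40 + 5 + 49 + 49 + 53 + 43 = 239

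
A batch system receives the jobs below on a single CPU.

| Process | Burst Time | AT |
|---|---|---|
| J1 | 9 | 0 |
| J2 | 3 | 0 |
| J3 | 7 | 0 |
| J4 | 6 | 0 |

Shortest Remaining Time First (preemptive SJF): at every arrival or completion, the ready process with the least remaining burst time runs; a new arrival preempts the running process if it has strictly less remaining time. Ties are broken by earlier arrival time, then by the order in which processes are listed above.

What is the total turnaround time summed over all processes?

Timeline: | J2 0-3 | J4 3-9 | J3 9-16 | J1 16-25 |
Completion: J1=25  J2=3  J3=16  J4=9
Turnaround (C−A): J1=25  J2=3  J3=16  J4=9
Turnaround = completion − arrival: J1=25, J2=3, J3=16, J4=9
Total turnaround = 25 + 3 + 16 + 9 = 53

53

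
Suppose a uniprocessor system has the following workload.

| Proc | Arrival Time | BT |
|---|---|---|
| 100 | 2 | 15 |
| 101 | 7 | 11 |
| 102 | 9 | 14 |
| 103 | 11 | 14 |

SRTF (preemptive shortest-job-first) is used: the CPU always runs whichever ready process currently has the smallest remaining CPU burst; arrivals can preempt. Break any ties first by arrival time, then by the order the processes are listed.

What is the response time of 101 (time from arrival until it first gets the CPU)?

10

Timeline: | idle 0-2 | 100 2-17 | 101 17-28 | 102 28-42 | 103 42-56 |
Completion: 100=17  101=28  102=42  103=56
Turnaround (C−A): 100=15  101=21  102=33  103=45
Response(101) = first start − arrival = 17 − 7 = 10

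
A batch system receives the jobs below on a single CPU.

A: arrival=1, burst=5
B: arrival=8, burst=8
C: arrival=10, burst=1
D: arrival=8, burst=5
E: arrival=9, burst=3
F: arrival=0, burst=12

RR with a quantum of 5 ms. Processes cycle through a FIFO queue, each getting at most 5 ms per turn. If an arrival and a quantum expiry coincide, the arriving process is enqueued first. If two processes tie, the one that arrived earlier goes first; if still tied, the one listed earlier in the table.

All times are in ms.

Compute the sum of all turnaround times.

121

Schedule: | F 0-5 | A 5-10 | F 10-15 | B 15-20 | D 20-25 | E 25-28 | C 28-29 | F 29-31 | B 31-34 |
Completion: A=10  B=34  C=29  D=25  E=28  F=31
Turnaround = completion − arrival: A=9, B=26, C=19, D=17, E=19, F=31
Total turnaround = 9 + 26 + 19 + 17 + 19 + 31 = 121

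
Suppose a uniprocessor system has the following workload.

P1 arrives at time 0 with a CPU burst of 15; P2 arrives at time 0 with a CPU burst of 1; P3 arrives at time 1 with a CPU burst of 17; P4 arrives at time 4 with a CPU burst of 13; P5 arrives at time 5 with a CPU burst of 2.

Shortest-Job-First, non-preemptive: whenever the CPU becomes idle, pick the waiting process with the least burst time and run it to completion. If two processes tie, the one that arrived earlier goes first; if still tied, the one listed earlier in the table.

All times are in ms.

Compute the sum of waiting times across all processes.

Schedule: | P2 0-1 | P1 1-16 | P5 16-18 | P4 18-31 | P3 31-48 |
Completion: P1=16  P2=1  P3=48  P4=31  P5=18
Turnaround (C−A): P1=16  P2=1  P3=47  P4=27  P5=13
Waiting = turnaround − burst: P1=1, P2=0, P3=30, P4=14, P5=11
Total waiting = 1 + 0 + 30 + 14 + 11 = 56

56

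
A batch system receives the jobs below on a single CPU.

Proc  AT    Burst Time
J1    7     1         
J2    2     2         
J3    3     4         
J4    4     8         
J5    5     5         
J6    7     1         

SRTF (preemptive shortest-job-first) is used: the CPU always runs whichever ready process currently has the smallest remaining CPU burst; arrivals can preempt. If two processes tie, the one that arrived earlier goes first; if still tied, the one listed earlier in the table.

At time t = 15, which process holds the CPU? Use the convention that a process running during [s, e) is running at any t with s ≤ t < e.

Gantt: | idle 0-2 | J2 2-4 | J3 4-8 | J1 8-9 | J6 9-10 | J5 10-15 | J4 15-23 |
Completion: J1=9  J2=4  J3=8  J4=23  J5=15  J6=10
Turnaround (C−A): J1=2  J2=2  J3=5  J4=19  J5=10  J6=3

J4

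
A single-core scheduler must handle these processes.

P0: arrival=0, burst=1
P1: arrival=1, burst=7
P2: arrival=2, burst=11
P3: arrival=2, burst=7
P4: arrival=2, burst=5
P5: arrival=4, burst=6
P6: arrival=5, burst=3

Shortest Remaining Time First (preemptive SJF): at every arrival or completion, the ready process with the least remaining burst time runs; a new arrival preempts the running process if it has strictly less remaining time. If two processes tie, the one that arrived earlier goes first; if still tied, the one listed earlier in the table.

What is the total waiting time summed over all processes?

69

Timeline: | P0 0-1 | P1 1-2 | P4 2-7 | P6 7-10 | P1 10-16 | P5 16-22 | P3 22-29 | P2 29-40 |
Completion: P0=1  P1=16  P2=40  P3=29  P4=7  P5=22  P6=10
Waiting = turnaround − burst: P0=0, P1=8, P2=27, P3=20, P4=0, P5=12, P6=2
Total waiting = 0 + 8 + 27 + 20 + 0 + 12 + 2 = 69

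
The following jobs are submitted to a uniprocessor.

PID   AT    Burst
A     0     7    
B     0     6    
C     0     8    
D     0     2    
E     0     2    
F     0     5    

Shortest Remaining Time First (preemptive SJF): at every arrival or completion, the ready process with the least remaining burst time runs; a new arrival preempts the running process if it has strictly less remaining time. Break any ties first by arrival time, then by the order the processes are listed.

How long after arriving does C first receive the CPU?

Schedule: | D 0-2 | E 2-4 | F 4-9 | B 9-15 | A 15-22 | C 22-30 |
Completion: A=22  B=15  C=30  D=2  E=4  F=9
Turnaround (C−A): A=22  B=15  C=30  D=2  E=4  F=9
Response(C) = first start − arrival = 22 − 0 = 22

22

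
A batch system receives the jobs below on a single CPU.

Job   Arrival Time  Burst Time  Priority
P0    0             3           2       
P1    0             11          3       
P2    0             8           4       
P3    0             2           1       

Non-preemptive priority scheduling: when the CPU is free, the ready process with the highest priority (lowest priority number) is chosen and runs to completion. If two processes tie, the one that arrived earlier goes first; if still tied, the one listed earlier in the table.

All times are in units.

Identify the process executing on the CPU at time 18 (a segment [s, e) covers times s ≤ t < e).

P2

Timeline: | P3 0-2 | P0 2-5 | P1 5-16 | P2 16-24 |
Completion: P0=5  P1=16  P2=24  P3=2
Turnaround (C−A): P0=5  P1=16  P2=24  P3=2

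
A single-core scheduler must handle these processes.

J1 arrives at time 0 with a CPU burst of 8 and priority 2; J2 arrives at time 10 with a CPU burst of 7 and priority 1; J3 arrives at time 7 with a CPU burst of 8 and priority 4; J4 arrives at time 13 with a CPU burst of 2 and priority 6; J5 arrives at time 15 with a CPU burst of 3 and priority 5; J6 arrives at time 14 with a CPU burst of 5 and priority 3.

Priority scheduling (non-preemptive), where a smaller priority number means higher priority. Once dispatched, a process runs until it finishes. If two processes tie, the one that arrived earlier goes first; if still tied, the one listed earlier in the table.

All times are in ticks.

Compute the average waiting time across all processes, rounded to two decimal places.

7.83

Schedule: | J1 0-8 | J3 8-16 | J2 16-23 | J6 23-28 | J5 28-31 | J4 31-33 |
Completion: J1=8  J2=23  J3=16  J4=33  J5=31  J6=28
Waiting times: J1=0, J2=6, J3=1, J4=18, J5=13, J6=9
Average waiting = (0+6+1+18+13+9) / 6 = 47/6 = 7.83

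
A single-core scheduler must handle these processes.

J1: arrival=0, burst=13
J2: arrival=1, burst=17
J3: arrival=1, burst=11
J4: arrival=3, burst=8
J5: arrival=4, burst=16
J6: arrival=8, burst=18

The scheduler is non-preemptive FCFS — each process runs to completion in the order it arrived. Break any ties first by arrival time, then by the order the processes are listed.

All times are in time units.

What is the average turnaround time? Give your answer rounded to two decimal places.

44.00

Gantt: | J1 0-13 | J2 13-30 | J3 30-41 | J4 41-49 | J5 49-65 | J6 65-83 |
Completion: J1=13  J2=30  J3=41  J4=49  J5=65  J6=83
Turnaround times: J1=13, J2=29, J3=40, J4=46, J5=61, J6=75
Average turnaround = (13+29+40+46+61+75) / 6 = 264/6 = 44.00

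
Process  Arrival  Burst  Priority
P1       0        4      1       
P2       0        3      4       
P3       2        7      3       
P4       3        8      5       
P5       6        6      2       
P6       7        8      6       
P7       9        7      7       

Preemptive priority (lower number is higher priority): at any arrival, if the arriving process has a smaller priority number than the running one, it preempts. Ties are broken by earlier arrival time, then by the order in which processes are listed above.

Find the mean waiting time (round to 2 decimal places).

12.86

Gantt: | P1 0-4 | P3 4-6 | P5 6-12 | P3 12-17 | P2 17-20 | P4 20-28 | P6 28-36 | P7 36-43 |
Completion: P1=4  P2=20  P3=17  P4=28  P5=12  P6=36  P7=43
Waiting times: P1=0, P2=17, P3=8, P4=17, P5=0, P6=21, P7=27
Average waiting = (0+17+8+17+0+21+27) / 7 = 90/7 = 12.86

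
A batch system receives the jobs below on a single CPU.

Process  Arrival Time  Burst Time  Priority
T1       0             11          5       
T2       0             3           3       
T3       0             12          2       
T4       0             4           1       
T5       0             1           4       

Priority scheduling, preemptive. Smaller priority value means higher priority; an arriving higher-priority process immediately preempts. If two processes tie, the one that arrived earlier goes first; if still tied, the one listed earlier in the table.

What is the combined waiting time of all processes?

59

Gantt: | T4 0-4 | T3 4-16 | T2 16-19 | T5 19-20 | T1 20-31 |
Completion: T1=31  T2=19  T3=16  T4=4  T5=20
Waiting = turnaround − burst: T1=20, T2=16, T3=4, T4=0, T5=19
Total waiting = 20 + 16 + 4 + 0 + 19 = 59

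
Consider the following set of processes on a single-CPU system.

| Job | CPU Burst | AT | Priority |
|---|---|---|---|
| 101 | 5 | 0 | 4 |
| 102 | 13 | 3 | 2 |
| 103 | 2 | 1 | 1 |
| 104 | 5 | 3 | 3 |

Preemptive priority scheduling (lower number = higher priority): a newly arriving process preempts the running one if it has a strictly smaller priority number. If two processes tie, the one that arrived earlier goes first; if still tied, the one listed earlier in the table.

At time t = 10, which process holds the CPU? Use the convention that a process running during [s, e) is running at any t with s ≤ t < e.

102

Gantt: | 101 0-1 | 103 1-3 | 102 3-16 | 104 16-21 | 101 21-25 |
Completion: 101=25  102=16  103=3  104=21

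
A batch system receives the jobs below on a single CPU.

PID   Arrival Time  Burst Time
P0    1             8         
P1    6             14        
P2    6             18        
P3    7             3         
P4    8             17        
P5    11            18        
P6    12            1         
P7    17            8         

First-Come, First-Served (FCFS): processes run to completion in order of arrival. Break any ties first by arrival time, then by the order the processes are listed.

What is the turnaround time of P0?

Timeline: | idle 0-1 | P0 1-9 | P1 9-23 | P2 23-41 | P3 41-44 | P4 44-61 | P5 61-79 | P6 79-80 | P7 80-88 |
Completion: P0=9  P1=23  P2=41  P3=44  P4=61  P5=79  P6=80  P7=88
Turnaround (C−A): P0=8  P1=17  P2=35  P3=37  P4=53  P5=68  P6=68  P7=71
Turnaround(P0) = completion − arrival = 9 − 1 = 8

8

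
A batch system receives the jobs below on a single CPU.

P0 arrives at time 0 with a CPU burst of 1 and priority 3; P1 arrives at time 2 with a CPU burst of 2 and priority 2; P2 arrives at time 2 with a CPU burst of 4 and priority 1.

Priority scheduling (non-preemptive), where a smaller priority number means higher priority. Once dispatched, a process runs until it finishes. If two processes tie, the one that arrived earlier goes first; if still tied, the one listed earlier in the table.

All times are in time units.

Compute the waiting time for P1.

4

Schedule: | P0 0-1 | idle 1-2 | P2 2-6 | P1 6-8 |
Completion: P0=1  P1=8  P2=6
Waiting(P1) = turnaround − burst = 6 − 2 = 4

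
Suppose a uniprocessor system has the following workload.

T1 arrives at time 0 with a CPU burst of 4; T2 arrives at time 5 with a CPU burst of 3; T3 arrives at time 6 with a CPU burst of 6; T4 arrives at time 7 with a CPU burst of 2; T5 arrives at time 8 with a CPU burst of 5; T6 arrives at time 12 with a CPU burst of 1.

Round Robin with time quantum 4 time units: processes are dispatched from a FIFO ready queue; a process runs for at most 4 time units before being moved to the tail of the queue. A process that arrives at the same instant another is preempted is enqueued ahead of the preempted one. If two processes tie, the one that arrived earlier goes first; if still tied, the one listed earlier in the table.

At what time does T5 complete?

Schedule: | T1 0-4 | idle 4-5 | T2 5-8 | T3 8-12 | T4 12-14 | T5 14-18 | T6 18-19 | T3 19-21 | T5 21-22 |
Completion: T1=4  T2=8  T3=21  T4=14  T5=22  T6=19
Turnaround (C−A): T1=4  T2=3  T3=15  T4=7  T5=14  T6=7

22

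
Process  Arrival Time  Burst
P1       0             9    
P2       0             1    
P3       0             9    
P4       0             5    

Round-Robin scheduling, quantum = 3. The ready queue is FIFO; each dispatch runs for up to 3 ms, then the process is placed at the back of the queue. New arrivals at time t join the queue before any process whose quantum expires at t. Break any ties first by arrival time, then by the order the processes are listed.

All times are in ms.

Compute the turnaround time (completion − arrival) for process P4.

Gantt: | P1 0-3 | P2 3-4 | P3 4-7 | P4 7-10 | P1 10-13 | P3 13-16 | P4 16-18 | P1 18-21 | P3 21-24 |
Completion: P1=21  P2=4  P3=24  P4=18
Turnaround (C−A): P1=21  P2=4  P3=24  P4=18
Turnaround(P4) = completion − arrival = 18 − 0 = 18

18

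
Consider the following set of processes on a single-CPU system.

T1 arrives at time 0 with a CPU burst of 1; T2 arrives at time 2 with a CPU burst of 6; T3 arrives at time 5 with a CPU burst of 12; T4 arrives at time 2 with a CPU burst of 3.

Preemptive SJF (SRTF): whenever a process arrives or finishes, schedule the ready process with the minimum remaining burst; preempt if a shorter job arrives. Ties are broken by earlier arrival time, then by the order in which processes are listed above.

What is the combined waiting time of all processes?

9

Gantt: | T1 0-1 | idle 1-2 | T4 2-5 | T2 5-11 | T3 11-23 |
Completion: T1=1  T2=11  T3=23  T4=5
Waiting = turnaround − burst: T1=0, T2=3, T3=6, T4=0
Total waiting = 0 + 3 + 6 + 0 = 9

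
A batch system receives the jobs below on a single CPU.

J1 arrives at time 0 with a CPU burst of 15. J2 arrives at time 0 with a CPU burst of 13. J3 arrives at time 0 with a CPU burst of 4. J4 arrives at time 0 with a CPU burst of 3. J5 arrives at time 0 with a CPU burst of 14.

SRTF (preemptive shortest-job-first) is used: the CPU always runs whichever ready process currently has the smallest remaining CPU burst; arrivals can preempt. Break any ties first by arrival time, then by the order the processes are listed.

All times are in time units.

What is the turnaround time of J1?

49

Timeline: | J4 0-3 | J3 3-7 | J2 7-20 | J5 20-34 | J1 34-49 |
Completion: J1=49  J2=20  J3=7  J4=3  J5=34
Turnaround (C−A): J1=49  J2=20  J3=7  J4=3  J5=34
Turnaround(J1) = completion − arrival = 49 − 0 = 49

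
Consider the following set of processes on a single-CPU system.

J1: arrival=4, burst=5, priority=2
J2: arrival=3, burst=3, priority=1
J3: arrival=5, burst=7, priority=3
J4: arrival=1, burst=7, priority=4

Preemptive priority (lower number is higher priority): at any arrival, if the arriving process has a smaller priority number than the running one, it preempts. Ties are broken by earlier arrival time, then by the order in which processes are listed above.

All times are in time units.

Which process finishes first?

J2

Gantt: | idle 0-1 | J4 1-3 | J2 3-6 | J1 6-11 | J3 11-18 | J4 18-23 |
Completion: J1=11  J2=6  J3=18  J4=23
Turnaround (C−A): J1=7  J2=3  J3=13  J4=22
Finish order: J2 → J1 → J3 → J4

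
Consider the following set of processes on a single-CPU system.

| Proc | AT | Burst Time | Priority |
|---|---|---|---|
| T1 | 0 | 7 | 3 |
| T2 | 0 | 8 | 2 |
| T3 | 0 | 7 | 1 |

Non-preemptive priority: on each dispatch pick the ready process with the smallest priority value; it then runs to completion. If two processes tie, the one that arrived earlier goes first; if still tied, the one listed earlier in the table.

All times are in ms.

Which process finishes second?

T2

Schedule: | T3 0-7 | T2 7-15 | T1 15-22 |
Completion: T1=22  T2=15  T3=7
Finish order: T3 → T2 → T1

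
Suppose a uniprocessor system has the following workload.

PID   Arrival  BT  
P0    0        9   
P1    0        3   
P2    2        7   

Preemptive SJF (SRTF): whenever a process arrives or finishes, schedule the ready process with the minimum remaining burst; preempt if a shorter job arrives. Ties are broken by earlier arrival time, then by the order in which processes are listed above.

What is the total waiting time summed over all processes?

Timeline: | P1 0-3 | P2 3-10 | P0 10-19 |
Completion: P0=19  P1=3  P2=10
Turnaround (C−A): P0=19  P1=3  P2=8
Waiting = turnaround − burst: P0=10, P1=0, P2=1
Total waiting = 10 + 0 + 1 = 11

11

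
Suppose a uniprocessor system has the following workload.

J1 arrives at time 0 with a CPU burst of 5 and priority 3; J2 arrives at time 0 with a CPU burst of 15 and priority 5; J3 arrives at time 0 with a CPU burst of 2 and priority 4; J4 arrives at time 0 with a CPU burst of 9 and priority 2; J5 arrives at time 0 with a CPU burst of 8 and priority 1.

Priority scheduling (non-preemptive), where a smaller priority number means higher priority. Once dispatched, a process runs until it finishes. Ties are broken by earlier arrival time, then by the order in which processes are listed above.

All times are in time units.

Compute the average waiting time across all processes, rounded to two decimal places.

14.20

Timeline: | J5 0-8 | J4 8-17 | J1 17-22 | J3 22-24 | J2 24-39 |
Completion: J1=22  J2=39  J3=24  J4=17  J5=8
Turnaround (C−A): J1=22  J2=39  J3=24  J4=17  J5=8
Waiting times: J1=17, J2=24, J3=22, J4=8, J5=0
Average waiting = (17+24+22+8+0) / 5 = 71/5 = 14.20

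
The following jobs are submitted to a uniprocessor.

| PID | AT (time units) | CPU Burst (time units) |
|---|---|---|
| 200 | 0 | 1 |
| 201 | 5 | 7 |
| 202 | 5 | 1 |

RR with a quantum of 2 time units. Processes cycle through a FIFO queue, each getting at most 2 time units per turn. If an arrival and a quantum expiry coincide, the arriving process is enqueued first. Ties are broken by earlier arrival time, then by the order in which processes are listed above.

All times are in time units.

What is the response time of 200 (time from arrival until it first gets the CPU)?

0

Timeline: | 200 0-1 | idle 1-5 | 201 5-7 | 202 7-8 | 201 8-13 |
Completion: 200=1  201=13  202=8
Response(200) = first start − arrival = 0 − 0 = 0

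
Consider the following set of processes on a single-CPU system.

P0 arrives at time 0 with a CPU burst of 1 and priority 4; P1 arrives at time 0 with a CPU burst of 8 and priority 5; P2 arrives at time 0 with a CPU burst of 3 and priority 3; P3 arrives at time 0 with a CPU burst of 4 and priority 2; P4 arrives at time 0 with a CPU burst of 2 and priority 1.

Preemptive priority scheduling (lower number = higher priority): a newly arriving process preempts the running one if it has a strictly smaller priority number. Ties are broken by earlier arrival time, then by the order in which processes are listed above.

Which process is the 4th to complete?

Timeline: | P4 0-2 | P3 2-6 | P2 6-9 | P0 9-10 | P1 10-18 |
Completion: P0=10  P1=18  P2=9  P3=6  P4=2
Turnaround (C−A): P0=10  P1=18  P2=9  P3=6  P4=2
Finish order: P4 → P3 → P2 → P0 → P1

P0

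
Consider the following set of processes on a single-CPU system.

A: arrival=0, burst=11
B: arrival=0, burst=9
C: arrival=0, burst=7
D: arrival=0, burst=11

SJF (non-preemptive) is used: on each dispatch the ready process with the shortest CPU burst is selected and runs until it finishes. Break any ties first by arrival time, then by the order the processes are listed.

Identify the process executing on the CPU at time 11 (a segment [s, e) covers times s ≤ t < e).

Schedule: | C 0-7 | B 7-16 | A 16-27 | D 27-38 |
Completion: A=27  B=16  C=7  D=38

B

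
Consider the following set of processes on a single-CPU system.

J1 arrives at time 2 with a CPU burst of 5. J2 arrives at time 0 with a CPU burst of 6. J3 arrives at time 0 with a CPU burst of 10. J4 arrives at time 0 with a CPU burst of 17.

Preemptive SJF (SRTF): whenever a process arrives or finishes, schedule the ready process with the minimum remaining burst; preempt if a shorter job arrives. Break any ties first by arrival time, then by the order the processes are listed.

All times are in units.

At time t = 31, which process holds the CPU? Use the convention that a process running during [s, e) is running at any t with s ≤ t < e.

J4

Schedule: | J2 0-6 | J1 6-11 | J3 11-21 | J4 21-38 |
Completion: J1=11  J2=6  J3=21  J4=38
Turnaround (C−A): J1=9  J2=6  J3=21  J4=38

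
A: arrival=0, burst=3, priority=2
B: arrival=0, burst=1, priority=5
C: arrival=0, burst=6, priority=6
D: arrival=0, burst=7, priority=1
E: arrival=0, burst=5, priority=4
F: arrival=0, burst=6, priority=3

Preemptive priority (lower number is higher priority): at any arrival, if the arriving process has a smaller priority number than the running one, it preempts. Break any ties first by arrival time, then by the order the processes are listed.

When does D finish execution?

7

Gantt: | D 0-7 | A 7-10 | F 10-16 | E 16-21 | B 21-22 | C 22-28 |
Completion: A=10  B=22  C=28  D=7  E=21  F=16
Turnaround (C−A): A=10  B=22  C=28  D=7  E=21  F=16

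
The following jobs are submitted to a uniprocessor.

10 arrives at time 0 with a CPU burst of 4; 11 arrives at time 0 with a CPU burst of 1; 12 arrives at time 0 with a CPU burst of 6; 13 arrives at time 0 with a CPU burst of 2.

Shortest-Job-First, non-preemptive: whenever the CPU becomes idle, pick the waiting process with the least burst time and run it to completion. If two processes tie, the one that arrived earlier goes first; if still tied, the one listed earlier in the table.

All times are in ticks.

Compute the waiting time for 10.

3

Schedule: | 11 0-1 | 13 1-3 | 10 3-7 | 12 7-13 |
Completion: 10=7  11=1  12=13  13=3
Waiting(10) = turnaround − burst = 7 − 4 = 3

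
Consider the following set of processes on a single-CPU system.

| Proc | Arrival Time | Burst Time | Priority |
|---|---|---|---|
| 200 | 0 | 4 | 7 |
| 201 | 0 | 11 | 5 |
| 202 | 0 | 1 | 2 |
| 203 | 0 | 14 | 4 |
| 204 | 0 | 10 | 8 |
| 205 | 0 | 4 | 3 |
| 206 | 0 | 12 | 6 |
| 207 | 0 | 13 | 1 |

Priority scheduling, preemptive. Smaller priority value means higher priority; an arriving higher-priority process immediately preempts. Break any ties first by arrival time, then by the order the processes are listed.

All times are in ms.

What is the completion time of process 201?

43

Schedule: | 207 0-13 | 202 13-14 | 205 14-18 | 203 18-32 | 201 32-43 | 206 43-55 | 200 55-59 | 204 59-69 |
Completion: 200=59  201=43  202=14  203=32  204=69  205=18  206=55  207=13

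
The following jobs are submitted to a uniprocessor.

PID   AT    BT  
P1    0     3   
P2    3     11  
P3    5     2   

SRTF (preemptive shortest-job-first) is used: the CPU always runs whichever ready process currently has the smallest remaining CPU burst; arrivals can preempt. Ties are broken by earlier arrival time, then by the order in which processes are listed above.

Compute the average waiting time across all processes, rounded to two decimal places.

Timeline: | P1 0-3 | P2 3-5 | P3 5-7 | P2 7-16 |
Completion: P1=3  P2=16  P3=7
Waiting times: P1=0, P2=2, P3=0
Average waiting = (0+2+0) / 3 = 2/3 = 0.67

0.67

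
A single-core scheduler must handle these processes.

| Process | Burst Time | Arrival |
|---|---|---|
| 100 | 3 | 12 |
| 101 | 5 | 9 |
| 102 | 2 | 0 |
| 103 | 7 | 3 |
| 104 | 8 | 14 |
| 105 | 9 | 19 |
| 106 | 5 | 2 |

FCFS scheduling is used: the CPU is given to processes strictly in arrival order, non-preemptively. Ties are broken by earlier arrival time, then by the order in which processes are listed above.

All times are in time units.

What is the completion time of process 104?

Gantt: | 102 0-2 | 106 2-7 | 103 7-14 | 101 14-19 | 100 19-22 | 104 22-30 | 105 30-39 |
Completion: 100=22  101=19  102=2  103=14  104=30  105=39  106=7
Turnaround (C−A): 100=10  101=10  102=2  103=11  104=16  105=20  106=5

30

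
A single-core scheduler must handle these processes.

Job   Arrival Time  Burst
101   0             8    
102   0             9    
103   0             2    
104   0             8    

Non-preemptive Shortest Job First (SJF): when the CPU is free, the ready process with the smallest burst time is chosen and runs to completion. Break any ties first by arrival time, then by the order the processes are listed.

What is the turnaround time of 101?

10

Timeline: | 103 0-2 | 101 2-10 | 104 10-18 | 102 18-27 |
Completion: 101=10  102=27  103=2  104=18
Turnaround (C−A): 101=10  102=27  103=2  104=18
Turnaround(101) = completion − arrival = 10 − 0 = 10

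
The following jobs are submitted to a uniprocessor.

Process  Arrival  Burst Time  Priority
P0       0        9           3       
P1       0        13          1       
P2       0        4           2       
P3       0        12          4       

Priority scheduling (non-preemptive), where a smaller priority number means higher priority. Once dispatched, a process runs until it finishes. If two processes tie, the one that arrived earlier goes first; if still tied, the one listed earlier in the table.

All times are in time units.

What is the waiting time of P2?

Schedule: | P1 0-13 | P2 13-17 | P0 17-26 | P3 26-38 |
Completion: P0=26  P1=13  P2=17  P3=38
Turnaround (C−A): P0=26  P1=13  P2=17  P3=38
Waiting(P2) = turnaround − burst = 17 − 4 = 13

13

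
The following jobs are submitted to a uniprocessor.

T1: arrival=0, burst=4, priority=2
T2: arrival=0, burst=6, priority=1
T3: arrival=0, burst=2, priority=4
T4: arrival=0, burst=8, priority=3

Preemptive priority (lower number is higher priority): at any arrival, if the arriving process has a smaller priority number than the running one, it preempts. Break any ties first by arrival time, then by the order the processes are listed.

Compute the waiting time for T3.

Schedule: | T2 0-6 | T1 6-10 | T4 10-18 | T3 18-20 |
Completion: T1=10  T2=6  T3=20  T4=18
Turnaround (C−A): T1=10  T2=6  T3=20  T4=18
Waiting(T3) = turnaround − burst = 20 − 2 = 18

18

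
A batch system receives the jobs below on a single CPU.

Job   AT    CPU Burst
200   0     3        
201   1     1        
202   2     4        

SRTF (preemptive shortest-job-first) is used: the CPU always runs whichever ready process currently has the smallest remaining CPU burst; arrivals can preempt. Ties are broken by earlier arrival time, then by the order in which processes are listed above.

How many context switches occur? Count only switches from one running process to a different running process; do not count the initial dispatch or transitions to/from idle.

Schedule: | 200 0-1 | 201 1-2 | 200 2-4 | 202 4-8 |
Completion: 200=4  201=2  202=8

3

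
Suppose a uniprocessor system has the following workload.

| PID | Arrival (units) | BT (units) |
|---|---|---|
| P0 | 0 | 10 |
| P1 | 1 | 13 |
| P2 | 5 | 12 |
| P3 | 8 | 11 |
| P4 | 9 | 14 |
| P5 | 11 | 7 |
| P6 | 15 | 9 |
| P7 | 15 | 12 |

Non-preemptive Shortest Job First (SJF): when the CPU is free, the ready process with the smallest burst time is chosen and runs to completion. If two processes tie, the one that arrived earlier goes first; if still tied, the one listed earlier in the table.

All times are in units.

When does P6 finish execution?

37

Timeline: | P0 0-10 | P3 10-21 | P5 21-28 | P6 28-37 | P2 37-49 | P7 49-61 | P1 61-74 | P4 74-88 |
Completion: P0=10  P1=74  P2=49  P3=21  P4=88  P5=28  P6=37  P7=61
Turnaround (C−A): P0=10  P1=73  P2=44  P3=13  P4=79  P5=17  P6=22  P7=46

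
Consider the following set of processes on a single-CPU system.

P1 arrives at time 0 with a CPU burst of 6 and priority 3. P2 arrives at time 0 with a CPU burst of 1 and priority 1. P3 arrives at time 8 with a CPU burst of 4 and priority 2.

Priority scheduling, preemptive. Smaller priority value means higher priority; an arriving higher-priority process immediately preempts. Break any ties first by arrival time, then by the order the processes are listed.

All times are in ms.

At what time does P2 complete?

Schedule: | P2 0-1 | P1 1-7 | idle 7-8 | P3 8-12 |
Completion: P1=7  P2=1  P3=12
Turnaround (C−A): P1=7  P2=1  P3=4

1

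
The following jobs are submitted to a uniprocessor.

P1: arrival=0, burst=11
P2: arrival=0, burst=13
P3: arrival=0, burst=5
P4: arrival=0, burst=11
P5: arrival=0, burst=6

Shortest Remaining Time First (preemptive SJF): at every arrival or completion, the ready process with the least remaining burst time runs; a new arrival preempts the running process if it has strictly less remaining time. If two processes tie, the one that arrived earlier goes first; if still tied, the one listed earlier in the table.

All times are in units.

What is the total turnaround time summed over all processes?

Gantt: | P3 0-5 | P5 5-11 | P1 11-22 | P4 22-33 | P2 33-46 |
Completion: P1=22  P2=46  P3=5  P4=33  P5=11
Turnaround (C−A): P1=22  P2=46  P3=5  P4=33  P5=11
Turnaround = completion − arrival: P1=22, P2=46, P3=5, P4=33, P5=11
Total turnaround = 22 + 46 + 5 + 33 + 11 = 117

117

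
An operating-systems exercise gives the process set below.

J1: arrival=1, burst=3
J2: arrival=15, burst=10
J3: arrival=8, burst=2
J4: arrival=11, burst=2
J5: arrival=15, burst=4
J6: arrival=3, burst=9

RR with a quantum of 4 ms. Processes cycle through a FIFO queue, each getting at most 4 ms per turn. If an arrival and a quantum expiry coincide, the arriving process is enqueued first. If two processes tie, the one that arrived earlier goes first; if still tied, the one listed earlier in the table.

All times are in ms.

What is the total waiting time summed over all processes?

Gantt: | idle 0-1 | J1 1-4 | J6 4-8 | J3 8-10 | J6 10-14 | J4 14-16 | J6 16-17 | J2 17-21 | J5 21-25 | J2 25-31 |
Completion: J1=4  J2=31  J3=10  J4=16  J5=25  J6=17
Waiting = turnaround − burst: J1=0, J2=6, J3=0, J4=3, J5=6, J6=5
Total waiting = 0 + 6 + 0 + 3 + 6 + 5 = 20

20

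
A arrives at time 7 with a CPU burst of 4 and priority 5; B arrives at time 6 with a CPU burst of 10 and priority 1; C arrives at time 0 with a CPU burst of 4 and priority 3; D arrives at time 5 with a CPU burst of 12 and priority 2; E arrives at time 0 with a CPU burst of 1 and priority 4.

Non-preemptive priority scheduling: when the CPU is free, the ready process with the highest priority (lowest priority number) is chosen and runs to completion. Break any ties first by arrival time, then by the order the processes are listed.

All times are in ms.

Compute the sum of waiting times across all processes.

Timeline: | C 0-4 | E 4-5 | D 5-17 | B 17-27 | A 27-31 |
Completion: A=31  B=27  C=4  D=17  E=5
Waiting = turnaround − burst: A=20, B=11, C=0, D=0, E=4
Total waiting = 20 + 11 + 0 + 0 + 4 = 35

35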